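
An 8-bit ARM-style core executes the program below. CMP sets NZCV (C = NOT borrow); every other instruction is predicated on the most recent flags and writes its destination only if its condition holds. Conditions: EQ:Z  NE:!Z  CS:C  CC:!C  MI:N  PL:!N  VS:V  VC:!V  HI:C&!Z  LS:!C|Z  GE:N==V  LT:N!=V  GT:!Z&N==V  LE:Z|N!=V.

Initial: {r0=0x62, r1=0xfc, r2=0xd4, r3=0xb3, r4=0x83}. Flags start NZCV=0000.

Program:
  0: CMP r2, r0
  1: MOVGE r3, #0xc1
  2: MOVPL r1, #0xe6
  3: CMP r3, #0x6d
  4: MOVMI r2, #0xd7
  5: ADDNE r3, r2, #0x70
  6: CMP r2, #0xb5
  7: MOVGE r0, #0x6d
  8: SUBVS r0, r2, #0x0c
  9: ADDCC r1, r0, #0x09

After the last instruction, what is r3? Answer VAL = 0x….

VAL = 0x44

0: ✓ CMP  NZCV=0011
1: · MOVGE
2: ✓ MOVPL  r1←0xe6
3: ✓ CMP  NZCV=0011
4: · MOVMI
5: ✓ ADDNE  r3←0x44
6: ✓ CMP  NZCV=0010
7: ✓ MOVGE  r0←0x6d
8: · SUBVS
9: · ADDCC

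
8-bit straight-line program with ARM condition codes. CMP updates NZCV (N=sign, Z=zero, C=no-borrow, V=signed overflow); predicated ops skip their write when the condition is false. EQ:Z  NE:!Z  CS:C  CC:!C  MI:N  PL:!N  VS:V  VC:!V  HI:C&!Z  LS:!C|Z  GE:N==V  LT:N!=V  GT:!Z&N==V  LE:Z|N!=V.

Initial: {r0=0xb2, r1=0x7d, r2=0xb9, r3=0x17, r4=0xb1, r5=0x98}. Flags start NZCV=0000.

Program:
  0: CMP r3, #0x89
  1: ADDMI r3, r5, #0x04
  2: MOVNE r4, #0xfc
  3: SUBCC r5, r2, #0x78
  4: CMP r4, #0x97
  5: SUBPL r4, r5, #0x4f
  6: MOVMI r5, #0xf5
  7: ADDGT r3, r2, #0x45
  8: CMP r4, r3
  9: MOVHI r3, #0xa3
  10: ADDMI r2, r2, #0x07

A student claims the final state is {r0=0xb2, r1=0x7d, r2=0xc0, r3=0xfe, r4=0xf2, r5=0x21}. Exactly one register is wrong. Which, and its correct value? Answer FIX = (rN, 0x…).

FIX = (r5, 0x41)

0: ✓ CMP  NZCV=1001
1: ✓ ADDMI  r3←0x9c
2: ✓ MOVNE  r4←0xfc
3: ✓ SUBCC  r5←0x41
4: ✓ CMP  NZCV=0010
5: ✓ SUBPL  r4←0xf2
6: · MOVMI
7: ✓ ADDGT  r3←0xfe
8: ✓ CMP  NZCV=1000
9: · MOVHI
10: ✓ ADDMI  r2←0xc0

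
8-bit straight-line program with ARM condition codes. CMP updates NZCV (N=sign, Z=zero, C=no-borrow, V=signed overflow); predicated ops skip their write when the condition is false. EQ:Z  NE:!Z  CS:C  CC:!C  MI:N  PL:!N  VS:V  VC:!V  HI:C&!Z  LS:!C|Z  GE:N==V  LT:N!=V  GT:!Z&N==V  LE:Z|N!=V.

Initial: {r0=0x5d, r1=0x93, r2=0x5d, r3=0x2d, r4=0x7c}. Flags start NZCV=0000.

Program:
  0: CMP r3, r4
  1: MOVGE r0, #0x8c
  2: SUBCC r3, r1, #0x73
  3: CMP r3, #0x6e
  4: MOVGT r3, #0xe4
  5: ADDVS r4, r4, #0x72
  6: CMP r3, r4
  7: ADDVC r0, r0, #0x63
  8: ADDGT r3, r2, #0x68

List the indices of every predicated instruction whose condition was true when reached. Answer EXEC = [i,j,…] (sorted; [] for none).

EXEC = [2,7]

0: ✓ CMP  NZCV=1000
1: · MOVGE
2: ✓ SUBCC  r3←0x20
3: ✓ CMP  NZCV=1000
4: · MOVGT
5: · ADDVS
6: ✓ CMP  NZCV=1000
7: ✓ ADDVC  r0←0xc0
8: · ADDGT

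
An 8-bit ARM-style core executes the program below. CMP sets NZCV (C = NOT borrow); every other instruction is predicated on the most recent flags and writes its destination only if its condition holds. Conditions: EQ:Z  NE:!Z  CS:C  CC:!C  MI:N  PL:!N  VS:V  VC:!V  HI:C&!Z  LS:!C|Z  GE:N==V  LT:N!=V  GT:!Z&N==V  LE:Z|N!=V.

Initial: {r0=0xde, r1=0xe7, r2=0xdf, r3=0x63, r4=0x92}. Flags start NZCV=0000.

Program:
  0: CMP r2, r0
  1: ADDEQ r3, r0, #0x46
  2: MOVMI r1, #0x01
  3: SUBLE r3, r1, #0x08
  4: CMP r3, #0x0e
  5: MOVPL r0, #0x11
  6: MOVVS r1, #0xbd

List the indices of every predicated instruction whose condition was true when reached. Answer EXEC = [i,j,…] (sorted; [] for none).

EXEC = [5]

0: ✓ CMP  NZCV=0010
1: · ADDEQ
2: · MOVMI
3: · SUBLE
4: ✓ CMP  NZCV=0010
5: ✓ MOVPL  r0←0x11
6: · MOVVS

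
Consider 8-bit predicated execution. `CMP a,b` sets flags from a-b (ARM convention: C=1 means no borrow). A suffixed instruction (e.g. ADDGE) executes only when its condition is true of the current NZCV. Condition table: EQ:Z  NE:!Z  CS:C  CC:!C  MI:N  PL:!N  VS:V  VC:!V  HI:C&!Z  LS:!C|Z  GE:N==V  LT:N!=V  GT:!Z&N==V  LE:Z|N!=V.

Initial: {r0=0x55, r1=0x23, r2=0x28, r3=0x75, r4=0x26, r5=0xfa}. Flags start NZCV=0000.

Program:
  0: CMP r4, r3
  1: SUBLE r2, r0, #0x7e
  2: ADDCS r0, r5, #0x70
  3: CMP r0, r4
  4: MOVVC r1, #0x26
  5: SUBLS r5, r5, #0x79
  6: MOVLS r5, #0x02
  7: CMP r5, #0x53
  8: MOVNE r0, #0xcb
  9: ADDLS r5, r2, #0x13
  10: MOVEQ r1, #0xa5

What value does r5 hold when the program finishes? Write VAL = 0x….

VAL = 0xfa

[0] flags=1000 → (cmp)
[1] flags=1000 LE?T → r2=0xd7
[2] flags=1000 CS?F → skip
[3] flags=0010 → (cmp)
[4] flags=0010 VC?T → r1=0x26
[5] flags=0010 LS?F → skip
[6] flags=0010 LS?F → skip
[7] flags=1010 → (cmp)
[8] flags=1010 NE?T → r0=0xcb
[9] flags=1010 LS?F → skip
[10] flags=1010 EQ?F → skip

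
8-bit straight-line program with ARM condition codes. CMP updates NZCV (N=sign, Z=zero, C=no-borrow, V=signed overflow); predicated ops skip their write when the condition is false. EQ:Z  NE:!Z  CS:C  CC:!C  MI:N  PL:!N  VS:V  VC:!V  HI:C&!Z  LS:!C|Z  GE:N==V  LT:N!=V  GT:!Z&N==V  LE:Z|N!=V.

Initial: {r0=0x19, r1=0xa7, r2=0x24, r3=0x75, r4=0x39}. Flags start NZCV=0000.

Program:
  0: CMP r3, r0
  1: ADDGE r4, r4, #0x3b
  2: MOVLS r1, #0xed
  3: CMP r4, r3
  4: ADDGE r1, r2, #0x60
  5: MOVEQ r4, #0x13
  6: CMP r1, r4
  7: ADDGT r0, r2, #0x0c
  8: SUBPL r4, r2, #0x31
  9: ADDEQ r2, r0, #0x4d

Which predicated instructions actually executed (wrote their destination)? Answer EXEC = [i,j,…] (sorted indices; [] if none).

[0] flags=0010 → (cmp)
[1] flags=0010 GE?T → r4=0x74
[2] flags=0010 LS?F → skip
[3] flags=1000 → (cmp)
[4] flags=1000 GE?F → skip
[5] flags=1000 EQ?F → skip
[6] flags=0011 → (cmp)
[7] flags=0011 GT?F → skip
[8] flags=0011 PL?T → r4=0xf3
[9] flags=0011 EQ?F → skip

EXEC = [1,8]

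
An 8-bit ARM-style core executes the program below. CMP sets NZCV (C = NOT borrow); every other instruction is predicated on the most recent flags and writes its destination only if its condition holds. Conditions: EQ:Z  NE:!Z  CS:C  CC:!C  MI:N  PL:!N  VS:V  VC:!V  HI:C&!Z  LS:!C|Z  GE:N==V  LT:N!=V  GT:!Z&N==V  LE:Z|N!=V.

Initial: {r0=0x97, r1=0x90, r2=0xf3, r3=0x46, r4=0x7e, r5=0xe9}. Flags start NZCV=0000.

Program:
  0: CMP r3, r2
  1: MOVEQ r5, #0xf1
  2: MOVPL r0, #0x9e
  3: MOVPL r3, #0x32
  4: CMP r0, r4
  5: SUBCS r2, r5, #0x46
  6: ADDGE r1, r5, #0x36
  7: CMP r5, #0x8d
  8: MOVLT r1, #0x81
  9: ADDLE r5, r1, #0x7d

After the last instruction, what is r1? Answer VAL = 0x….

0: ✓ CMP  NZCV=0000
1: · MOVEQ
2: ✓ MOVPL  r0←0x9e
3: ✓ MOVPL  r3←0x32
4: ✓ CMP  NZCV=0011
5: ✓ SUBCS  r2←0xa3
6: · ADDGE
7: ✓ CMP  NZCV=0010
8: · MOVLT
9: · ADDLE

VAL = 0x90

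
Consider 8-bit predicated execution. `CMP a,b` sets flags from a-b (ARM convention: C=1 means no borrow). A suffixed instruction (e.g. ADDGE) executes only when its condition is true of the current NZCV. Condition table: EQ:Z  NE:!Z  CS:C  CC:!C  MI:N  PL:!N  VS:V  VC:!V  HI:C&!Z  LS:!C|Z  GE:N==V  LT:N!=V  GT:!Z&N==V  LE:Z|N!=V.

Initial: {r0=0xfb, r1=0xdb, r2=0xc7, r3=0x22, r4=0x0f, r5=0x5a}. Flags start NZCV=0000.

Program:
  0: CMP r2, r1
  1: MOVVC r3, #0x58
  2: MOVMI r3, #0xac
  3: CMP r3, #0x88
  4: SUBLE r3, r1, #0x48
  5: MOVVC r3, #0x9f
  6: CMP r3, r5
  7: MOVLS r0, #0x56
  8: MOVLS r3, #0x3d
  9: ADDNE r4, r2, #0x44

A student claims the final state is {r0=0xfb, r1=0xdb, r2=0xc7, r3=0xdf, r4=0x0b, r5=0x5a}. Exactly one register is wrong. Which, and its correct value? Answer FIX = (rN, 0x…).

FIX = (r3, 0x9f)

0: ✓ CMP  NZCV=1000
1: ✓ MOVVC  r3←0x58
2: ✓ MOVMI  r3←0xac
3: ✓ CMP  NZCV=0010
4: · SUBLE
5: ✓ MOVVC  r3←0x9f
6: ✓ CMP  NZCV=0011
7: · MOVLS
8: · MOVLS
9: ✓ ADDNE  r4←0x0b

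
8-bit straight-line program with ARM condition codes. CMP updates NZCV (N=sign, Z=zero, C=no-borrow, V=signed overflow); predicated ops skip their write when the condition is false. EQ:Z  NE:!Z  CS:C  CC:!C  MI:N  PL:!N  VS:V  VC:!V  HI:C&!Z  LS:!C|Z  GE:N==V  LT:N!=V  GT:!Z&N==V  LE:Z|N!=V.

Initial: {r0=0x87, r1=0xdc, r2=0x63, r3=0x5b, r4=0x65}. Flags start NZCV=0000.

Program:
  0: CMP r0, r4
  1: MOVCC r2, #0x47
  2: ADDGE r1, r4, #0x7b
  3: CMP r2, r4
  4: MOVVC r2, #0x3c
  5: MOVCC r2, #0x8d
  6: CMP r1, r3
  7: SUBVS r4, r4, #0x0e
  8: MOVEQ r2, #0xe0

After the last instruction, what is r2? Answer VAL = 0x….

VAL = 0x8d

[0] flags=0011 → (cmp)
[1] flags=0011 CC?F → skip
[2] flags=0011 GE?F → skip
[3] flags=1000 → (cmp)
[4] flags=1000 VC?T → r2=0x3c
[5] flags=1000 CC?T → r2=0x8d
[6] flags=1010 → (cmp)
[7] flags=1010 VS?F → skip
[8] flags=1010 EQ?F → skip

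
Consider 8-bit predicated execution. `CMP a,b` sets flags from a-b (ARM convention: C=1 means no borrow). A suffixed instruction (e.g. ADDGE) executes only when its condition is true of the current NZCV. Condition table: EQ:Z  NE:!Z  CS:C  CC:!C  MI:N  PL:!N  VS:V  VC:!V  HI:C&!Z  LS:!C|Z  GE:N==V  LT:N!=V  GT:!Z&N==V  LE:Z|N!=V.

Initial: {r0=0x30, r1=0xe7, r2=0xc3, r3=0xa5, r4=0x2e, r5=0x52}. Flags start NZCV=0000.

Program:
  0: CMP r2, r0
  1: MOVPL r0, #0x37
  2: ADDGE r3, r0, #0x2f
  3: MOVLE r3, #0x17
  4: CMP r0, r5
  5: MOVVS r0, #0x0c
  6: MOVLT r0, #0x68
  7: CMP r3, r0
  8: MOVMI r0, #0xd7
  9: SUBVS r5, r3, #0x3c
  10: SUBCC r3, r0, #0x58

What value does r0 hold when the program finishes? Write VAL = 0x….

VAL = 0xd7

[0] flags=1010 → (cmp)
[1] flags=1010 PL?F → skip
[2] flags=1010 GE?F → skip
[3] flags=1010 LE?T → r3=0x17
[4] flags=1000 → (cmp)
[5] flags=1000 VS?F → skip
[6] flags=1000 LT?T → r0=0x68
[7] flags=1000 → (cmp)
[8] flags=1000 MI?T → r0=0xd7
[9] flags=1000 VS?F → skip
[10] flags=1000 CC?T → r3=0x7f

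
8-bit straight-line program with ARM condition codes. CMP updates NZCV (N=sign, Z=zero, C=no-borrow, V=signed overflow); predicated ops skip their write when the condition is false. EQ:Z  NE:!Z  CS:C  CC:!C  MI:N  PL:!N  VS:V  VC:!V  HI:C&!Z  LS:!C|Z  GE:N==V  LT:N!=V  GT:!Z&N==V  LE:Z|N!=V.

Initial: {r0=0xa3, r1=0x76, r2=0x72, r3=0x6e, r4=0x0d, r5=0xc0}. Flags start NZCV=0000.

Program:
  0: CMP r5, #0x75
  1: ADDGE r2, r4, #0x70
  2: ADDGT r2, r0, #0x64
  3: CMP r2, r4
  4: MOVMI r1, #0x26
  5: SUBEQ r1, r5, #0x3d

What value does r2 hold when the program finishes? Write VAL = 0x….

[0] flags=0011 → (cmp)
[1] flags=0011 GE?F → skip
[2] flags=0011 GT?F → skip
[3] flags=0010 → (cmp)
[4] flags=0010 MI?F → skip
[5] flags=0010 EQ?F → skip

VAL = 0x72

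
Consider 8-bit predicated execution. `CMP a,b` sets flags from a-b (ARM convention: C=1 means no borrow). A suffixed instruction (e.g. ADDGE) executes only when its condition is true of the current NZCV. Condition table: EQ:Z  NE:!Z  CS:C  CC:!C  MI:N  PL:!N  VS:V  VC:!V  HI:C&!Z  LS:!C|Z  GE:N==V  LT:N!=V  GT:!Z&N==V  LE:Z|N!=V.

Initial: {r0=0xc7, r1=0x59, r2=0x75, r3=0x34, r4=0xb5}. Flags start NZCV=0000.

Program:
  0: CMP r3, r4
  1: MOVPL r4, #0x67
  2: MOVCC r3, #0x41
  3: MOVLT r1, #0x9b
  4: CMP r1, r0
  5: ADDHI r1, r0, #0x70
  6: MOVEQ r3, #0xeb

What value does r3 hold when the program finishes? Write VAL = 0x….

VAL = 0x41

[0] flags=0000 → (cmp)
[1] flags=0000 PL?T → r4=0x67
[2] flags=0000 CC?T → r3=0x41
[3] flags=0000 LT?F → skip
[4] flags=1001 → (cmp)
[5] flags=1001 HI?F → skip
[6] flags=1001 EQ?F → skip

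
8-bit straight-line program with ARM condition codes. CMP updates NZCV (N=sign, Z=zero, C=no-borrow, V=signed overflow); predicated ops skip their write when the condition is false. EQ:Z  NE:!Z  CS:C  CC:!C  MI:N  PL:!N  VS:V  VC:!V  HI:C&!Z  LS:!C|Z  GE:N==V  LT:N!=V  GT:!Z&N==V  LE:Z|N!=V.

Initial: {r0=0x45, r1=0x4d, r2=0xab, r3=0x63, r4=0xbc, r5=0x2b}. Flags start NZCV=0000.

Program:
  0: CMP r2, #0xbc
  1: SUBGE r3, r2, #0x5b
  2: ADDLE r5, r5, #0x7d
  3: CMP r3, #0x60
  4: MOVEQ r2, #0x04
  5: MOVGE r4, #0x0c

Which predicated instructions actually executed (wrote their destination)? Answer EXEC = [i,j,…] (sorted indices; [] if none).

EXEC = [2,5]

[0] flags=1000 → (cmp)
[1] flags=1000 GE?F → skip
[2] flags=1000 LE?T → r5=0xa8
[3] flags=0010 → (cmp)
[4] flags=0010 EQ?F → skip
[5] flags=0010 GE?T → r4=0x0c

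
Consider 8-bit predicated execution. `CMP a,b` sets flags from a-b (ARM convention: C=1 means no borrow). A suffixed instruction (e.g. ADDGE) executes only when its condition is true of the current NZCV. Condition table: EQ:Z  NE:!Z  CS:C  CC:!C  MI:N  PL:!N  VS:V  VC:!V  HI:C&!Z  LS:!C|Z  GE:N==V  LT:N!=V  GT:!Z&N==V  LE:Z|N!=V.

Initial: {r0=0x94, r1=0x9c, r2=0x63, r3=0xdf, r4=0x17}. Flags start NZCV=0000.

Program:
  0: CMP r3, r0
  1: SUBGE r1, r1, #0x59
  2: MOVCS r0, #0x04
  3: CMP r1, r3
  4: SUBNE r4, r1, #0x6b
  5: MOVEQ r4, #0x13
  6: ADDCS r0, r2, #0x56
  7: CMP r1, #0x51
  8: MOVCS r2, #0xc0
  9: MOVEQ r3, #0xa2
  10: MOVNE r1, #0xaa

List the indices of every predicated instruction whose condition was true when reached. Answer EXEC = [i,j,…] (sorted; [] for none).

EXEC = [1,2,4,10]

[0] flags=0010 → (cmp)
[1] flags=0010 GE?T → r1=0x43
[2] flags=0010 CS?T → r0=0x04
[3] flags=0000 → (cmp)
[4] flags=0000 NE?T → r4=0xd8
[5] flags=0000 EQ?F → skip
[6] flags=0000 CS?F → skip
[7] flags=1000 → (cmp)
[8] flags=1000 CS?F → skip
[9] flags=1000 EQ?F → skip
[10] flags=1000 NE?T → r1=0xaa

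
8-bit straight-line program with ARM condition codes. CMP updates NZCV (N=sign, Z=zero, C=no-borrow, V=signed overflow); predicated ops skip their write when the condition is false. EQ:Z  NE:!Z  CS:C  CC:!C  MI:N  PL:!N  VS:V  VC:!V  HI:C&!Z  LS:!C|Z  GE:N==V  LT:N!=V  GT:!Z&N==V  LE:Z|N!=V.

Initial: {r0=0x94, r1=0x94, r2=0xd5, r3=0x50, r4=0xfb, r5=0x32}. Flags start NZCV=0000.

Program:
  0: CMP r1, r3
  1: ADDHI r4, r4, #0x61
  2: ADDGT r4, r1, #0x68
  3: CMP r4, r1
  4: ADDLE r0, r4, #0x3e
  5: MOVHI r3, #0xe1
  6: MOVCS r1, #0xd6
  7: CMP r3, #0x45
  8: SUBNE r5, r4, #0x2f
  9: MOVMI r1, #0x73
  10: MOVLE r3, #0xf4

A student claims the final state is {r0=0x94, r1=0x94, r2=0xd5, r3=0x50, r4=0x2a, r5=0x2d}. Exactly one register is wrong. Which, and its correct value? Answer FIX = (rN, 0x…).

[0] flags=0011 → (cmp)
[1] flags=0011 HI?T → r4=0x5c
[2] flags=0011 GT?F → skip
[3] flags=1001 → (cmp)
[4] flags=1001 LE?F → skip
[5] flags=1001 HI?F → skip
[6] flags=1001 CS?F → skip
[7] flags=0010 → (cmp)
[8] flags=0010 NE?T → r5=0x2d
[9] flags=0010 MI?F → skip
[10] flags=0010 LE?F → skip

FIX = (r4, 0x5c)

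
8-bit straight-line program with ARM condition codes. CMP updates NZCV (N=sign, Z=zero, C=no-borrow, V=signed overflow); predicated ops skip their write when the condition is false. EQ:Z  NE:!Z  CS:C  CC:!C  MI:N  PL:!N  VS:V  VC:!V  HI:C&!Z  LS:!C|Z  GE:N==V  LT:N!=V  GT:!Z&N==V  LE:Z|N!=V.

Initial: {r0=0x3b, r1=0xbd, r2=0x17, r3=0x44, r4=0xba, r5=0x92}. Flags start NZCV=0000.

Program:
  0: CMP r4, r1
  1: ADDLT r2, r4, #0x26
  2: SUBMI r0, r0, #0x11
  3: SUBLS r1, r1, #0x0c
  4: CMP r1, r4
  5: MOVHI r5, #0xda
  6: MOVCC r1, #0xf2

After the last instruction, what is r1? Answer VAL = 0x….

VAL = 0xf2

0: ✓ CMP  NZCV=1000
1: ✓ ADDLT  r2←0xe0
2: ✓ SUBMI  r0←0x2a
3: ✓ SUBLS  r1←0xb1
4: ✓ CMP  NZCV=1000
5: · MOVHI
6: ✓ MOVCC  r1←0xf2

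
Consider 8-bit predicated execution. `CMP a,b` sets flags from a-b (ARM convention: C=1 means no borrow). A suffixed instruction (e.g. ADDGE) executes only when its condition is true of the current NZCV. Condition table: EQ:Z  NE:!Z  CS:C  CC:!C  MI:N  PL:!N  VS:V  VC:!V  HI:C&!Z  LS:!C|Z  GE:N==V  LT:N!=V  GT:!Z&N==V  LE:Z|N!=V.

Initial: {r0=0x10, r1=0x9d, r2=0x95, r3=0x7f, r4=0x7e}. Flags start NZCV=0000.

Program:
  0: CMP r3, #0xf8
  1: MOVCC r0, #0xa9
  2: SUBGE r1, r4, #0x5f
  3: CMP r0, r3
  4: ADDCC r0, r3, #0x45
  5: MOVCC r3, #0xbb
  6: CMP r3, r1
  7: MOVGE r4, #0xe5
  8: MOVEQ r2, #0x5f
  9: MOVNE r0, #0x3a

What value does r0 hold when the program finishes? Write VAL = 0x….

VAL = 0x3a

0: ✓ CMP  NZCV=1001
1: ✓ MOVCC  r0←0xa9
2: ✓ SUBGE  r1←0x1f
3: ✓ CMP  NZCV=0011
4: · ADDCC
5: · MOVCC
6: ✓ CMP  NZCV=0010
7: ✓ MOVGE  r4←0xe5
8: · MOVEQ
9: ✓ MOVNE  r0←0x3a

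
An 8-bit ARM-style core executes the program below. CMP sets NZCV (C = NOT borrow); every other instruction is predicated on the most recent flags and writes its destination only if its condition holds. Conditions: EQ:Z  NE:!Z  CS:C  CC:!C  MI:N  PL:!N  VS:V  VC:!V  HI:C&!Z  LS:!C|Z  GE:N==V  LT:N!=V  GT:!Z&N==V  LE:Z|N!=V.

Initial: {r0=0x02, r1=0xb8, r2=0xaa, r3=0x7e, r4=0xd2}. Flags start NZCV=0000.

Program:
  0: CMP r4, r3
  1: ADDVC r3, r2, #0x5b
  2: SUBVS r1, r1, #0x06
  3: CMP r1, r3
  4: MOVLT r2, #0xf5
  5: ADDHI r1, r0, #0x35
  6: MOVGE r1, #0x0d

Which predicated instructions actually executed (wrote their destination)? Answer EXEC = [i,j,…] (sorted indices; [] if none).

0: ✓ CMP  NZCV=0011
1: · ADDVC
2: ✓ SUBVS  r1←0xb2
3: ✓ CMP  NZCV=0011
4: ✓ MOVLT  r2←0xf5
5: ✓ ADDHI  r1←0x37
6: · MOVGE

EXEC = [2,4,5]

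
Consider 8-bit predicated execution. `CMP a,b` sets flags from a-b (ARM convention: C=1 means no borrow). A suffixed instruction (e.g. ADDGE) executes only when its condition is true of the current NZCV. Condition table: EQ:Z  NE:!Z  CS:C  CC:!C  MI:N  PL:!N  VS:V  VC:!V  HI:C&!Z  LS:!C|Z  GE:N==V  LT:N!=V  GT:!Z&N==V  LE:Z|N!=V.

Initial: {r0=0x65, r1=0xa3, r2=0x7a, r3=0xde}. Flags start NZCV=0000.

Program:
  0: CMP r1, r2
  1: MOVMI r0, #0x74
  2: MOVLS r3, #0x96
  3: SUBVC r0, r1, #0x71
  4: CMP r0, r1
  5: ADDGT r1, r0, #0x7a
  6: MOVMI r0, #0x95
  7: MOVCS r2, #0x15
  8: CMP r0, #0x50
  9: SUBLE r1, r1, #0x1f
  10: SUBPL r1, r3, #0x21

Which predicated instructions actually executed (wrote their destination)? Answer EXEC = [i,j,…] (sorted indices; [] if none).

EXEC = [5,6,9,10]

[0] flags=0011 → (cmp)
[1] flags=0011 MI?F → skip
[2] flags=0011 LS?F → skip
[3] flags=0011 VC?F → skip
[4] flags=1001 → (cmp)
[5] flags=1001 GT?T → r1=0xdf
[6] flags=1001 MI?T → r0=0x95
[7] flags=1001 CS?F → skip
[8] flags=0011 → (cmp)
[9] flags=0011 LE?T → r1=0xc0
[10] flags=0011 PL?T → r1=0xbd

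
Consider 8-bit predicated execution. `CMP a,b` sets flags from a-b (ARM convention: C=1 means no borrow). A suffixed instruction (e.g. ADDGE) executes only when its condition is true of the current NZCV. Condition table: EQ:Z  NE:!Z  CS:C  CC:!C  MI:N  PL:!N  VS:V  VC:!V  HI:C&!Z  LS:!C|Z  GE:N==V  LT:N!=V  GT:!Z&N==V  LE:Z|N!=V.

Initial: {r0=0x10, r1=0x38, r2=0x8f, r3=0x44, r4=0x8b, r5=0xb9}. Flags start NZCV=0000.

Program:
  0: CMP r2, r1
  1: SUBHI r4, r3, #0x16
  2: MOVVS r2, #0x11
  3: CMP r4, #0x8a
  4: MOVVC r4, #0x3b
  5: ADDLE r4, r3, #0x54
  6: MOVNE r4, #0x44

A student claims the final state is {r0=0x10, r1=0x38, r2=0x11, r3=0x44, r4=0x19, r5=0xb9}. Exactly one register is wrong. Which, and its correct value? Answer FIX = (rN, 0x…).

FIX = (r4, 0x44)

[0] flags=0011 → (cmp)
[1] flags=0011 HI?T → r4=0x2e
[2] flags=0011 VS?T → r2=0x11
[3] flags=1001 → (cmp)
[4] flags=1001 VC?F → skip
[5] flags=1001 LE?F → skip
[6] flags=1001 NE?T → r4=0x44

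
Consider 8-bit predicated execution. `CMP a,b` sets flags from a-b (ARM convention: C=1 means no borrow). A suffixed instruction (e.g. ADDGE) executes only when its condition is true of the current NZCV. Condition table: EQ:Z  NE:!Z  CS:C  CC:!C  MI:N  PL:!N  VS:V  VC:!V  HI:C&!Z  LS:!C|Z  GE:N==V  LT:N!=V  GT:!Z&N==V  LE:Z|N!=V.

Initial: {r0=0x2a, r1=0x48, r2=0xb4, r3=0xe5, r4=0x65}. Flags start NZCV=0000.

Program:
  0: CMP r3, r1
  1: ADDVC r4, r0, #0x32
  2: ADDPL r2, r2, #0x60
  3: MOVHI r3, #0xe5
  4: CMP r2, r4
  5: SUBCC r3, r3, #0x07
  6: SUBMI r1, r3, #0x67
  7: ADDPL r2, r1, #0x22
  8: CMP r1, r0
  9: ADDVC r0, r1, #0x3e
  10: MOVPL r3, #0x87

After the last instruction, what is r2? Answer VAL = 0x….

VAL = 0x6a

0: ✓ CMP  NZCV=1010
1: ✓ ADDVC  r4←0x5c
2: · ADDPL
3: ✓ MOVHI  r3←0xe5
4: ✓ CMP  NZCV=0011
5: · SUBCC
6: · SUBMI
7: ✓ ADDPL  r2←0x6a
8: ✓ CMP  NZCV=0010
9: ✓ ADDVC  r0←0x86
10: ✓ MOVPL  r3←0x87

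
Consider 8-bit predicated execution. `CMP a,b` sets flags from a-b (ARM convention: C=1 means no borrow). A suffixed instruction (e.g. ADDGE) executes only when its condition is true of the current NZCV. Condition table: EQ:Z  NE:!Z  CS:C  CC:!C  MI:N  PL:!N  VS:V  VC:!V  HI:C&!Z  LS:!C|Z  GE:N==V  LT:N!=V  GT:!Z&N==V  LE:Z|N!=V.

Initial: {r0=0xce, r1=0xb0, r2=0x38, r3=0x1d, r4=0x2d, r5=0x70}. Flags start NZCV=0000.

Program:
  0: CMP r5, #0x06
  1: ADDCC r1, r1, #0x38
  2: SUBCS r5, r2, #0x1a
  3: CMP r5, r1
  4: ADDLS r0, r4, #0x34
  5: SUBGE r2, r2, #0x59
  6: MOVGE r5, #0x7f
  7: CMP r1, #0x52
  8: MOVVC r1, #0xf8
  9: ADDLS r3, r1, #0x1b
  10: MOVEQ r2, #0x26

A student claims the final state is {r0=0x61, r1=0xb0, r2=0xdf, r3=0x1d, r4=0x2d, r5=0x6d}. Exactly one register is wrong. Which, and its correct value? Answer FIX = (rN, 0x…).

FIX = (r5, 0x7f)

[0] flags=0010 → (cmp)
[1] flags=0010 CC?F → skip
[2] flags=0010 CS?T → r5=0x1e
[3] flags=0000 → (cmp)
[4] flags=0000 LS?T → r0=0x61
[5] flags=0000 GE?T → r2=0xdf
[6] flags=0000 GE?T → r5=0x7f
[7] flags=0011 → (cmp)
[8] flags=0011 VC?F → skip
[9] flags=0011 LS?F → skip
[10] flags=0011 EQ?F → skip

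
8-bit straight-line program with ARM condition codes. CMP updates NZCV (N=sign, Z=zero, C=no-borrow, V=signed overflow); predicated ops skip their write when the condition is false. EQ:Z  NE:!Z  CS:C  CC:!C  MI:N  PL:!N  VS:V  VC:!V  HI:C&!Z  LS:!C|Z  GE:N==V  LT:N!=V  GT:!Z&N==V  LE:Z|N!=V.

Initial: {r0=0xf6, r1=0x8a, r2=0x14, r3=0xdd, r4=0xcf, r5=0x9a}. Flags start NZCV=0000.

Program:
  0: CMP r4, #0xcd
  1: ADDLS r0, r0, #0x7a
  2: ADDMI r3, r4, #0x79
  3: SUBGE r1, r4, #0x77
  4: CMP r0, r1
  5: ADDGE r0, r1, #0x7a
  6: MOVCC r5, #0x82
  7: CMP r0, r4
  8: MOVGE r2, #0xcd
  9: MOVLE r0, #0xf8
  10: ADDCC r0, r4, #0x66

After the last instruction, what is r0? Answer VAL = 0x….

0: ✓ CMP  NZCV=0010
1: · ADDLS
2: · ADDMI
3: ✓ SUBGE  r1←0x58
4: ✓ CMP  NZCV=1010
5: · ADDGE
6: · MOVCC
7: ✓ CMP  NZCV=0010
8: ✓ MOVGE  r2←0xcd
9: · MOVLE
10: · ADDCC

VAL = 0xf6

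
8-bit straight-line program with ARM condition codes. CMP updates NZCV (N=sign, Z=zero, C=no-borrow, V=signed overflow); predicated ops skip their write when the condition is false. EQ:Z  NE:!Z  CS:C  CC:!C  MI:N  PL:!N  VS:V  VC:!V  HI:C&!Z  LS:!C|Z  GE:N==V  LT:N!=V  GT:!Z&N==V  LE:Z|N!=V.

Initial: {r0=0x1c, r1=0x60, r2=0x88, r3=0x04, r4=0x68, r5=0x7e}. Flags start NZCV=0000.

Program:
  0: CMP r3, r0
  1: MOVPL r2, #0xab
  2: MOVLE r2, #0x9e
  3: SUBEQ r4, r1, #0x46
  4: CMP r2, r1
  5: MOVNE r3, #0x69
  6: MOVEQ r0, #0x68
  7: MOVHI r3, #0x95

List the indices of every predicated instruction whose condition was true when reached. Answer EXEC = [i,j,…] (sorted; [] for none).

EXEC = [2,5,7]

0: ✓ CMP  NZCV=1000
1: · MOVPL
2: ✓ MOVLE  r2←0x9e
3: · SUBEQ
4: ✓ CMP  NZCV=0011
5: ✓ MOVNE  r3←0x69
6: · MOVEQ
7: ✓ MOVHI  r3←0x95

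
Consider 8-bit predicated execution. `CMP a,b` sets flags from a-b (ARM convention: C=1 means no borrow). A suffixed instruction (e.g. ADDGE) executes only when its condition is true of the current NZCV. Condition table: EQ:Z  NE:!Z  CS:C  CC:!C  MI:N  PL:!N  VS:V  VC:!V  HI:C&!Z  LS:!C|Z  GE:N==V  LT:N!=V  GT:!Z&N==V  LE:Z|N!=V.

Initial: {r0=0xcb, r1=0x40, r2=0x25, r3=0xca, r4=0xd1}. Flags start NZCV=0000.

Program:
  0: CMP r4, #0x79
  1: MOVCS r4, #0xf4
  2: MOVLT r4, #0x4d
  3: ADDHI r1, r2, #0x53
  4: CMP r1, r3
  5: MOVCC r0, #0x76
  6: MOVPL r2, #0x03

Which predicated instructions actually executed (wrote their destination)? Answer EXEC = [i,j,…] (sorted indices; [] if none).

[0] flags=0011 → (cmp)
[1] flags=0011 CS?T → r4=0xf4
[2] flags=0011 LT?T → r4=0x4d
[3] flags=0011 HI?T → r1=0x78
[4] flags=1001 → (cmp)
[5] flags=1001 CC?T → r0=0x76
[6] flags=1001 PL?F → skip

EXEC = [1,2,3,5]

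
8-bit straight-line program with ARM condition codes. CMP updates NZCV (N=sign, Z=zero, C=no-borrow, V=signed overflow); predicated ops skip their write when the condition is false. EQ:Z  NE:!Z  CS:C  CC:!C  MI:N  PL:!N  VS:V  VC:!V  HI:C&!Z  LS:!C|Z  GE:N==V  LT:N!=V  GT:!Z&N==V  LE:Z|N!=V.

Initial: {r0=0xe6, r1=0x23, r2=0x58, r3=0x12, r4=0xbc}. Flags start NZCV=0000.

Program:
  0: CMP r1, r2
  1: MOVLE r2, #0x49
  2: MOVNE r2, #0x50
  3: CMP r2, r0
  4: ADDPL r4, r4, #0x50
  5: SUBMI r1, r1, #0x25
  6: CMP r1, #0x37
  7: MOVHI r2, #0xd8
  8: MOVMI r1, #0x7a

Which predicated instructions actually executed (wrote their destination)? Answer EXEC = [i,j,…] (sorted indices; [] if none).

EXEC = [1,2,4,8]

0: ✓ CMP  NZCV=1000
1: ✓ MOVLE  r2←0x49
2: ✓ MOVNE  r2←0x50
3: ✓ CMP  NZCV=0000
4: ✓ ADDPL  r4←0x0c
5: · SUBMI
6: ✓ CMP  NZCV=1000
7: · MOVHI
8: ✓ MOVMI  r1←0x7a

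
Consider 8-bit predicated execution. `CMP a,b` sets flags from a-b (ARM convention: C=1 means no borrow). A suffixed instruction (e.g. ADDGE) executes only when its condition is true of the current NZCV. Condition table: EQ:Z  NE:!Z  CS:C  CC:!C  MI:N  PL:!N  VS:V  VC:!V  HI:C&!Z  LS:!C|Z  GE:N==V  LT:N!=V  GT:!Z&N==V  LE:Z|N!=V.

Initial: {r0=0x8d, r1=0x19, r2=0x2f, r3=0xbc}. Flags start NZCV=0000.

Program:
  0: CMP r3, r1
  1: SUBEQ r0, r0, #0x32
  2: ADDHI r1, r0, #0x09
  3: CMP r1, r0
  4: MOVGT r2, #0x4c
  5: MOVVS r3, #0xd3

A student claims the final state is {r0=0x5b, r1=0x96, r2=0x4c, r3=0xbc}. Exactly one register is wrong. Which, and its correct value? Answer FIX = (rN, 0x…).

FIX = (r0, 0x8d)

0: ✓ CMP  NZCV=1010
1: · SUBEQ
2: ✓ ADDHI  r1←0x96
3: ✓ CMP  NZCV=0010
4: ✓ MOVGT  r2←0x4c
5: · MOVVS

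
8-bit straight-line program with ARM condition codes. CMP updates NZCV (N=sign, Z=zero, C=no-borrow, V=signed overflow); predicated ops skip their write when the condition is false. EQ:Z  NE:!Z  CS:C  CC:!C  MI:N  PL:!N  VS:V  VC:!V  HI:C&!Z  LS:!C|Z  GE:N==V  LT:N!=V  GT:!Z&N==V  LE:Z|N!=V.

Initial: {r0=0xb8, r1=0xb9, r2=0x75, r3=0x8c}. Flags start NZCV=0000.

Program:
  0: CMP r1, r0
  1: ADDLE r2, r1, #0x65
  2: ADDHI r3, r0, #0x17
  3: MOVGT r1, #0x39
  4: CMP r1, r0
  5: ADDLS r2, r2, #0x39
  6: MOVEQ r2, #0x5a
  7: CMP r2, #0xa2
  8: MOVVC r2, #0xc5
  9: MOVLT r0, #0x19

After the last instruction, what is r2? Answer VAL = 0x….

0: ✓ CMP  NZCV=0010
1: · ADDLE
2: ✓ ADDHI  r3←0xcf
3: ✓ MOVGT  r1←0x39
4: ✓ CMP  NZCV=1001
5: ✓ ADDLS  r2←0xae
6: · MOVEQ
7: ✓ CMP  NZCV=0010
8: ✓ MOVVC  r2←0xc5
9: · MOVLT

VAL = 0xc5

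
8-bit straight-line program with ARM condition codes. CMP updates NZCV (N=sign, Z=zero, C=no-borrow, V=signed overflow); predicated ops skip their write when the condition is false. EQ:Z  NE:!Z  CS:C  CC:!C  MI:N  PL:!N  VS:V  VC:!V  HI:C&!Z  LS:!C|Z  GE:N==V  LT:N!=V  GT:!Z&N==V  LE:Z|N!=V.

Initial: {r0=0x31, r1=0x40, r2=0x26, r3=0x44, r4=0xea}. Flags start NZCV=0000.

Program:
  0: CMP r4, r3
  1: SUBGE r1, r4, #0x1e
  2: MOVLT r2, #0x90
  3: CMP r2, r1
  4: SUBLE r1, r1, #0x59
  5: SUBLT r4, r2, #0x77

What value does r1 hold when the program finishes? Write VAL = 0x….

VAL = 0xe7

[0] flags=1010 → (cmp)
[1] flags=1010 GE?F → skip
[2] flags=1010 LT?T → r2=0x90
[3] flags=0011 → (cmp)
[4] flags=0011 LE?T → r1=0xe7
[5] flags=0011 LT?T → r4=0x19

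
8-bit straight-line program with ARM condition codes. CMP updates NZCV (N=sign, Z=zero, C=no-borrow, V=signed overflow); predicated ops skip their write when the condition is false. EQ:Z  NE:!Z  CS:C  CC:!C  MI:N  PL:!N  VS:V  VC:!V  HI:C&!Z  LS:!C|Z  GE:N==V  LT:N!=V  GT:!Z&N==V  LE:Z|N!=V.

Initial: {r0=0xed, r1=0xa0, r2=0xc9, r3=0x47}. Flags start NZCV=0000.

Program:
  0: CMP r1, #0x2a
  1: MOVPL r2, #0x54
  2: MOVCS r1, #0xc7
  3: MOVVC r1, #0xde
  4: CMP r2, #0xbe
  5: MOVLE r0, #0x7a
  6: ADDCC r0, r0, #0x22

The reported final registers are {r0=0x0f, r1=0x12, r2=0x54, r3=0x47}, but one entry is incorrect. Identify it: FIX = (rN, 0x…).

FIX = (r1, 0xc7)

[0] flags=0011 → (cmp)
[1] flags=0011 PL?T → r2=0x54
[2] flags=0011 CS?T → r1=0xc7
[3] flags=0011 VC?F → skip
[4] flags=1001 → (cmp)
[5] flags=1001 LE?F → skip
[6] flags=1001 CC?T → r0=0x0f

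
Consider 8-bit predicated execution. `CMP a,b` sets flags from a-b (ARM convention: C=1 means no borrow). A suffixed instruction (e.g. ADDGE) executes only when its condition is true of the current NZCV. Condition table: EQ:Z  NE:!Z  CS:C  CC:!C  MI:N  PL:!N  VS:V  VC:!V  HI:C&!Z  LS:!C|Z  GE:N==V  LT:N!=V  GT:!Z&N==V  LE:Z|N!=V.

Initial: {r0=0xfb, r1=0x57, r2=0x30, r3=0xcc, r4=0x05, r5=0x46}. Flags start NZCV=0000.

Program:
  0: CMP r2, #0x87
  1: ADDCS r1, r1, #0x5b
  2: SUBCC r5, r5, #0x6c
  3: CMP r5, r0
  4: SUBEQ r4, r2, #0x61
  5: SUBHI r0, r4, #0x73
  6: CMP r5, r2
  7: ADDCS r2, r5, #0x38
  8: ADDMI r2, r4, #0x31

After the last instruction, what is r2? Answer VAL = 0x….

VAL = 0x36

[0] flags=1001 → (cmp)
[1] flags=1001 CS?F → skip
[2] flags=1001 CC?T → r5=0xda
[3] flags=1000 → (cmp)
[4] flags=1000 EQ?F → skip
[5] flags=1000 HI?F → skip
[6] flags=1010 → (cmp)
[7] flags=1010 CS?T → r2=0x12
[8] flags=1010 MI?T → r2=0x36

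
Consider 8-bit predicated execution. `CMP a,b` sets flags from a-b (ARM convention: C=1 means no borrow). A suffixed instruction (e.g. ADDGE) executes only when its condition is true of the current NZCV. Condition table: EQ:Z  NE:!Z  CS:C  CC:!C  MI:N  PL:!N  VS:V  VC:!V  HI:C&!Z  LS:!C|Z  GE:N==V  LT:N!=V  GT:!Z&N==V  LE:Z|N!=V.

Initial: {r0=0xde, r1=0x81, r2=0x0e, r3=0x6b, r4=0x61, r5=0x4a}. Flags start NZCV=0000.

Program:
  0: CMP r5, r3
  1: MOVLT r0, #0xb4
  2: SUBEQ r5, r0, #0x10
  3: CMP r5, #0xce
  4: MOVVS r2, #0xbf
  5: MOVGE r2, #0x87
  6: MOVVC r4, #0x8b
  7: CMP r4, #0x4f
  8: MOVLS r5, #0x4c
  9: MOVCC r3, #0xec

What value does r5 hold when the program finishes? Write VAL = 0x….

VAL = 0x4a

[0] flags=1000 → (cmp)
[1] flags=1000 LT?T → r0=0xb4
[2] flags=1000 EQ?F → skip
[3] flags=0000 → (cmp)
[4] flags=0000 VS?F → skip
[5] flags=0000 GE?T → r2=0x87
[6] flags=0000 VC?T → r4=0x8b
[7] flags=0011 → (cmp)
[8] flags=0011 LS?F → skip
[9] flags=0011 CC?F → skip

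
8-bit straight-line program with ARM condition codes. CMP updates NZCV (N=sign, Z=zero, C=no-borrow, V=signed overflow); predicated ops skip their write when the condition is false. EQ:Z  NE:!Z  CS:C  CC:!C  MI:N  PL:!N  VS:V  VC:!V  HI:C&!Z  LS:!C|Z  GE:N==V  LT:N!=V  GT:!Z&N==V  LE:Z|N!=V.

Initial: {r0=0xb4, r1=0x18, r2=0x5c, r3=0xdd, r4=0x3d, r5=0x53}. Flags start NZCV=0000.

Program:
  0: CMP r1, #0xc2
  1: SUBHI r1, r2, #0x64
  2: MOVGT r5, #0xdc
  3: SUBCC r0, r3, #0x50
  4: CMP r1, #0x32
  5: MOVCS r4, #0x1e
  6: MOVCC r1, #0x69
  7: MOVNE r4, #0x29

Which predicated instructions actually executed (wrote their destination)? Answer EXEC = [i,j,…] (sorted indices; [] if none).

EXEC = [2,3,6,7]

0: ✓ CMP  NZCV=0000
1: · SUBHI
2: ✓ MOVGT  r5←0xdc
3: ✓ SUBCC  r0←0x8d
4: ✓ CMP  NZCV=1000
5: · MOVCS
6: ✓ MOVCC  r1←0x69
7: ✓ MOVNE  r4←0x29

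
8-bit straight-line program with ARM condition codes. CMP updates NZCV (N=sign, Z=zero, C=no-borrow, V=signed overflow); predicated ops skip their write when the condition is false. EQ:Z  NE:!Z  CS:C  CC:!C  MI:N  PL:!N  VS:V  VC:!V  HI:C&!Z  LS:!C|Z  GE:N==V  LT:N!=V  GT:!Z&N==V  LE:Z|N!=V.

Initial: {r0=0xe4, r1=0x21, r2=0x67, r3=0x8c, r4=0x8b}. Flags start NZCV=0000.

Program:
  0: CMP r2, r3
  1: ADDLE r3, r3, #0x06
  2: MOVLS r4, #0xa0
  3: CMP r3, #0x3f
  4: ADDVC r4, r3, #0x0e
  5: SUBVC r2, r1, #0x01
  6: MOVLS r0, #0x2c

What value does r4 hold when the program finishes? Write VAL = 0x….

VAL = 0xa0

0: ✓ CMP  NZCV=1001
1: · ADDLE
2: ✓ MOVLS  r4←0xa0
3: ✓ CMP  NZCV=0011
4: · ADDVC
5: · SUBVC
6: · MOVLS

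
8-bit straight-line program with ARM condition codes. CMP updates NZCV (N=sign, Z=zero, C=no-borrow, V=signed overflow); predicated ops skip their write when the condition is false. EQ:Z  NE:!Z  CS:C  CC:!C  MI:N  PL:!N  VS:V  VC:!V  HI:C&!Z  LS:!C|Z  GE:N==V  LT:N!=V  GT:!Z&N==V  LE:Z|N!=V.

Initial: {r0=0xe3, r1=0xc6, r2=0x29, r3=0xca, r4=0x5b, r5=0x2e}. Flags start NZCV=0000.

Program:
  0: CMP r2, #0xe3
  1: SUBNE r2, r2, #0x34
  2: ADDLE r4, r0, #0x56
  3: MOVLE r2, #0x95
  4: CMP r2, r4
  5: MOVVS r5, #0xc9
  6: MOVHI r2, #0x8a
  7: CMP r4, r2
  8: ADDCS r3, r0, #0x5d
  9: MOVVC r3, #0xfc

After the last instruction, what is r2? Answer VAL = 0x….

0: ✓ CMP  NZCV=0000
1: ✓ SUBNE  r2←0xf5
2: · ADDLE
3: · MOVLE
4: ✓ CMP  NZCV=1010
5: · MOVVS
6: ✓ MOVHI  r2←0x8a
7: ✓ CMP  NZCV=1001
8: · ADDCS
9: · MOVVC

VAL = 0x8a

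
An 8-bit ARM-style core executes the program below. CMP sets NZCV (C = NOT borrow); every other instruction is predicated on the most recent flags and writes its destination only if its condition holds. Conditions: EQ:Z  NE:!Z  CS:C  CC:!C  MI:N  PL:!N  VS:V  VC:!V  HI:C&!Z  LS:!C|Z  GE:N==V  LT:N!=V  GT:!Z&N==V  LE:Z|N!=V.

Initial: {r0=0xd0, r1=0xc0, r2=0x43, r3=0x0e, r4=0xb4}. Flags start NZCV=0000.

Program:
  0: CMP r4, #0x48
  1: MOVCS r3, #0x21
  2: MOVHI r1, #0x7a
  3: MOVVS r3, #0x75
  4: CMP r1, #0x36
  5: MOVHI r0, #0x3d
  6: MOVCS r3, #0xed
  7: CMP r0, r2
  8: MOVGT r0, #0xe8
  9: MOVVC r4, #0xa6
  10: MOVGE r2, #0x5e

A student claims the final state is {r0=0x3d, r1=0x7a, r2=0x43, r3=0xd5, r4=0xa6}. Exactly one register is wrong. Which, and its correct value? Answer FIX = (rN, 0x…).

[0] flags=0011 → (cmp)
[1] flags=0011 CS?T → r3=0x21
[2] flags=0011 HI?T → r1=0x7a
[3] flags=0011 VS?T → r3=0x75
[4] flags=0010 → (cmp)
[5] flags=0010 HI?T → r0=0x3d
[6] flags=0010 CS?T → r3=0xed
[7] flags=1000 → (cmp)
[8] flags=1000 GT?F → skip
[9] flags=1000 VC?T → r4=0xa6
[10] flags=1000 GE?F → skip

FIX = (r3, 0xed)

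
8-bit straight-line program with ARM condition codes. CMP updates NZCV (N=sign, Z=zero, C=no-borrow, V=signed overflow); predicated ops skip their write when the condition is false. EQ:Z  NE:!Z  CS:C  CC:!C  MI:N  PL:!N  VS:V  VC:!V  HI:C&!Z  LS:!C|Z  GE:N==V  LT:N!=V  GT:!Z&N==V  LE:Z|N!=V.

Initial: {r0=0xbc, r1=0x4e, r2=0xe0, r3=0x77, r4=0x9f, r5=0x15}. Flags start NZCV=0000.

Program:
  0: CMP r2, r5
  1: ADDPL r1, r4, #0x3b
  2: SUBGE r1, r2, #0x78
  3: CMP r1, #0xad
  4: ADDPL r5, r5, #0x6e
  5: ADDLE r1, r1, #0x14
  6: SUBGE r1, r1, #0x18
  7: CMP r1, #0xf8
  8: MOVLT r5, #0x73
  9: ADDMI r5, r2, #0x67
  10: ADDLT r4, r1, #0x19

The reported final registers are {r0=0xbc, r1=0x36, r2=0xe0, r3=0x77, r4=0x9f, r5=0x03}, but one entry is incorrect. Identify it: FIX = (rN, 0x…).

FIX = (r5, 0x15)

[0] flags=1010 → (cmp)
[1] flags=1010 PL?F → skip
[2] flags=1010 GE?F → skip
[3] flags=1001 → (cmp)
[4] flags=1001 PL?F → skip
[5] flags=1001 LE?F → skip
[6] flags=1001 GE?T → r1=0x36
[7] flags=0000 → (cmp)
[8] flags=0000 LT?F → skip
[9] flags=0000 MI?F → skip
[10] flags=0000 LT?F → skip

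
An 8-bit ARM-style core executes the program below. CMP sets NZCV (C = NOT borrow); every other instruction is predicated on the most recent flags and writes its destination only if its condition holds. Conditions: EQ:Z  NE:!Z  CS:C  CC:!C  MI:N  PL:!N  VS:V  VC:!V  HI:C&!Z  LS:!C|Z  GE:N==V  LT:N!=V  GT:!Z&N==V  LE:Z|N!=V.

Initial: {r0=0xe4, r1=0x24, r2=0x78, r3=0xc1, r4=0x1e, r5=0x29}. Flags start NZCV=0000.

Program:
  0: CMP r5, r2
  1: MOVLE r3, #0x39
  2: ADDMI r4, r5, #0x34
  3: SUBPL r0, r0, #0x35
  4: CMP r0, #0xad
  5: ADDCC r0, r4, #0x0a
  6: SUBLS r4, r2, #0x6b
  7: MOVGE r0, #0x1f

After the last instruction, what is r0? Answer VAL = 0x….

[0] flags=1000 → (cmp)
[1] flags=1000 LE?T → r3=0x39
[2] flags=1000 MI?T → r4=0x5d
[3] flags=1000 PL?F → skip
[4] flags=0010 → (cmp)
[5] flags=0010 CC?F → skip
[6] flags=0010 LS?F → skip
[7] flags=0010 GE?T → r0=0x1f

VAL = 0x1f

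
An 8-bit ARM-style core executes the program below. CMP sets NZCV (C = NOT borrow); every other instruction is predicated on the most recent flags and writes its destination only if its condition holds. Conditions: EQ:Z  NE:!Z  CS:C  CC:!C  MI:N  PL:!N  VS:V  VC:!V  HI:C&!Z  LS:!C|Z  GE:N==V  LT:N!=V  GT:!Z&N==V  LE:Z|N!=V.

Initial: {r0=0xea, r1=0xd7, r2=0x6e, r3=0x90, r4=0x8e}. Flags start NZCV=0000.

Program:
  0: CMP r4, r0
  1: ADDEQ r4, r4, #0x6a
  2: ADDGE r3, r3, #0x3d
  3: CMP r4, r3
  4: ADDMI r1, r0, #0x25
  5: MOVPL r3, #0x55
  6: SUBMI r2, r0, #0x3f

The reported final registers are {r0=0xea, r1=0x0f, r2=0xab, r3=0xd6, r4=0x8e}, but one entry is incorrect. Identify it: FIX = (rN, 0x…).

[0] flags=1000 → (cmp)
[1] flags=1000 EQ?F → skip
[2] flags=1000 GE?F → skip
[3] flags=1000 → (cmp)
[4] flags=1000 MI?T → r1=0x0f
[5] flags=1000 PL?F → skip
[6] flags=1000 MI?T → r2=0xab

FIX = (r3, 0x90)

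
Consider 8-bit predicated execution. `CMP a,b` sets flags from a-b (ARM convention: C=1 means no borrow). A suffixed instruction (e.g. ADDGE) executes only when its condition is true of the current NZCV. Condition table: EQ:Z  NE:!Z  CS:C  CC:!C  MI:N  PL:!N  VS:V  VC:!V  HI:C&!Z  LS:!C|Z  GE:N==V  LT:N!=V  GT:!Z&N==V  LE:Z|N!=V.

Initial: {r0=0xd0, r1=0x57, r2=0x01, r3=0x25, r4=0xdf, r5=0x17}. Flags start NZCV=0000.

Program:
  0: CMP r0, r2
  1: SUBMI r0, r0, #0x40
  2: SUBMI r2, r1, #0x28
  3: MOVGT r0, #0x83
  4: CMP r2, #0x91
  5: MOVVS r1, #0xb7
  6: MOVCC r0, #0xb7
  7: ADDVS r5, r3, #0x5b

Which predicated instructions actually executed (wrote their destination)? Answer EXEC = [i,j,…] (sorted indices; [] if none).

EXEC = [1,2,5,6,7]

0: ✓ CMP  NZCV=1010
1: ✓ SUBMI  r0←0x90
2: ✓ SUBMI  r2←0x2f
3: · MOVGT
4: ✓ CMP  NZCV=1001
5: ✓ MOVVS  r1←0xb7
6: ✓ MOVCC  r0←0xb7
7: ✓ ADDVS  r5←0x80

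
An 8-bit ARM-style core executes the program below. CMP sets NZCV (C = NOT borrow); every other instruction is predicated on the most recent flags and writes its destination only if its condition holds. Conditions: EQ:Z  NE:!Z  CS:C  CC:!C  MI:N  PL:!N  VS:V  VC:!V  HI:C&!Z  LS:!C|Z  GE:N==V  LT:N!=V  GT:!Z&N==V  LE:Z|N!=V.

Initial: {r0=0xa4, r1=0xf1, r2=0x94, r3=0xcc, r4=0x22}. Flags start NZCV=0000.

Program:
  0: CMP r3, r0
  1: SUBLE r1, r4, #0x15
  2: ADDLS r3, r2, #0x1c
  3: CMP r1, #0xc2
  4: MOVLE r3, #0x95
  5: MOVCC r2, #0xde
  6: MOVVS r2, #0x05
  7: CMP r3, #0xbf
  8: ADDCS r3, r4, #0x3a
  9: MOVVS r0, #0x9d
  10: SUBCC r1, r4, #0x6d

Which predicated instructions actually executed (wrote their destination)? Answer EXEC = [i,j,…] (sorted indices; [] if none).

EXEC = [8]

[0] flags=0010 → (cmp)
[1] flags=0010 LE?F → skip
[2] flags=0010 LS?F → skip
[3] flags=0010 → (cmp)
[4] flags=0010 LE?F → skip
[5] flags=0010 CC?F → skip
[6] flags=0010 VS?F → skip
[7] flags=0010 → (cmp)
[8] flags=0010 CS?T → r3=0x5c
[9] flags=0010 VS?F → skip
[10] flags=0010 CC?F → skip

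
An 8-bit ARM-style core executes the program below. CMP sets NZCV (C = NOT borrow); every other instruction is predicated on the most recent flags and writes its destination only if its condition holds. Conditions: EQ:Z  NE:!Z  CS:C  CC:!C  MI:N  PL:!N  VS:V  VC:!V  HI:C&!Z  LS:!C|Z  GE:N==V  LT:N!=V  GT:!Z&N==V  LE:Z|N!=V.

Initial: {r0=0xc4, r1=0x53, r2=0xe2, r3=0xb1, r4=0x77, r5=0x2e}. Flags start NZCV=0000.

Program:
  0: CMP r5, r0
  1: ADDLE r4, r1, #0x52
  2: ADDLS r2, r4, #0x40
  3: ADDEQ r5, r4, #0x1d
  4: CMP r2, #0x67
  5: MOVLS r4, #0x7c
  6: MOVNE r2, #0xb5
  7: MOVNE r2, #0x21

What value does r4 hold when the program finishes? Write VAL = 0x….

0: ✓ CMP  NZCV=0000
1: · ADDLE
2: ✓ ADDLS  r2←0xb7
3: · ADDEQ
4: ✓ CMP  NZCV=0011
5: · MOVLS
6: ✓ MOVNE  r2←0xb5
7: ✓ MOVNE  r2←0x21

VAL = 0x77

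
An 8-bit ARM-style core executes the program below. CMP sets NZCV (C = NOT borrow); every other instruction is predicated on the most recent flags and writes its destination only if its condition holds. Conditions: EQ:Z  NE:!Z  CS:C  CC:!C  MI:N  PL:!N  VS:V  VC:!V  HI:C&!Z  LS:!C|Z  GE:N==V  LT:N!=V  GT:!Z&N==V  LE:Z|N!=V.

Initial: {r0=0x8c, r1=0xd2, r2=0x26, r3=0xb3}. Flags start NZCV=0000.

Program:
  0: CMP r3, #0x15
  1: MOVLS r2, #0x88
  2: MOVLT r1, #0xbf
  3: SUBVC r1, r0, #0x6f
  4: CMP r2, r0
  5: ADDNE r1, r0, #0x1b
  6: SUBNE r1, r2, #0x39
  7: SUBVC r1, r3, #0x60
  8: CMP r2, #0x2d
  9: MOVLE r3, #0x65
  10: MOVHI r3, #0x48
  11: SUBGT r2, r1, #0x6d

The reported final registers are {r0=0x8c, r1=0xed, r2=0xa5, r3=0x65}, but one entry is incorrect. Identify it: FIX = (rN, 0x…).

[0] flags=1010 → (cmp)
[1] flags=1010 LS?F → skip
[2] flags=1010 LT?T → r1=0xbf
[3] flags=1010 VC?T → r1=0x1d
[4] flags=1001 → (cmp)
[5] flags=1001 NE?T → r1=0xa7
[6] flags=1001 NE?T → r1=0xed
[7] flags=1001 VC?F → skip
[8] flags=1000 → (cmp)
[9] flags=1000 LE?T → r3=0x65
[10] flags=1000 HI?F → skip
[11] flags=1000 GT?F → skip

FIX = (r2, 0x26)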